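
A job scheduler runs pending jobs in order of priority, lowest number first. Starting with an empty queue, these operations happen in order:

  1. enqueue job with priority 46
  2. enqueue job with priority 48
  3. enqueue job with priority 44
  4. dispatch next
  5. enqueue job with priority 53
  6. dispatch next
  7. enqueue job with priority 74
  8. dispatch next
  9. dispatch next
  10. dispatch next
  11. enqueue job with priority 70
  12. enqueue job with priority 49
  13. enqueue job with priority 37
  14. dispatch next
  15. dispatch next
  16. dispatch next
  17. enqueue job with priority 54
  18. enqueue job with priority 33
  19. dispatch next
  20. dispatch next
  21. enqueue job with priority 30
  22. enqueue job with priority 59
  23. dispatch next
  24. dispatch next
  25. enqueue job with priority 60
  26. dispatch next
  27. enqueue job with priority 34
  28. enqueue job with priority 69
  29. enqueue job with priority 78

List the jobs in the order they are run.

insert 46 → {46}
insert 48 → {46, 48}
insert 44 → {44, 46, 48}
dispatch next → 44; now {46, 48}
insert 53 → {46, 48, 53}
dispatch next → 46; now {48, 53}
insert 74 → {48, 53, 74}
dispatch next → 48; now {53, 74}
dispatch next → 53; now {74}
dispatch next → 74; now {}
insert 70 → {70}
insert 49 → {49, 70}
insert 37 → {37, 49, 70}
dispatch next → 37; now {49, 70}
dispatch next → 49; now {70}
dispatch next → 70; now {}
insert 54 → {54}
insert 33 → {33, 54}
dispatch next → 33; now {54}
dispatch next → 54; now {}
insert 30 → {30}
insert 59 → {30, 59}
dispatch next → 30; now {59}
dispatch next → 59; now {}
insert 60 → {60}
dispatch next → 60; now {}
insert 34 → {34}
insert 69 → {34, 69}
insert 78 → {34, 69, 78}

44, 46, 48, 53, 74, 37, 49, 70, 33, 54, 30, 59, 60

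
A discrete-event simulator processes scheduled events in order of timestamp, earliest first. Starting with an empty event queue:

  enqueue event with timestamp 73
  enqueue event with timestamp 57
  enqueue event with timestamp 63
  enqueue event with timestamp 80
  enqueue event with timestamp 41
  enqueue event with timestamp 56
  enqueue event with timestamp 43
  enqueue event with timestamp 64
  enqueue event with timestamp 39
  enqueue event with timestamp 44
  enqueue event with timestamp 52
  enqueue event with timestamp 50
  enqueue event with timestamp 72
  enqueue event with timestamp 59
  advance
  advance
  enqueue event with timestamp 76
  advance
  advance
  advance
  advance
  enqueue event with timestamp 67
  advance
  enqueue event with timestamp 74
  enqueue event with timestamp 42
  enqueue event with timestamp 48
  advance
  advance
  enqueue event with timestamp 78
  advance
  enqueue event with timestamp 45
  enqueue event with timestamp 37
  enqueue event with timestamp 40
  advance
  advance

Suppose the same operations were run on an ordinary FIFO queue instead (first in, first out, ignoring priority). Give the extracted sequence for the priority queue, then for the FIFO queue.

insert 73 → {73}
insert 57 → {57, 73}
insert 63 → {57, 63, 73}
insert 80 → {57, 63, 73, 80}
insert 41 → {41, 57, 63, 73, 80}
insert 56 → {41, 56, 57, 63, 73, 80}
insert 43 → {41, 43, 56, 57, 63, 73, 80}
insert 64 → {41, 43, 56, 57, 63, 64, 73, 80}
insert 39 → {39, 41, 43, 56, 57, 63, 64, 73, 80}
insert 44 → {39, 41, 43, 44, 56, 57, 63, 64, 73, 80}
insert 52 → {39, 41, 43, 44, 52, 56, 57, 63, 64, 73, 80}
insert 50 → {39, 41, 43, 44, 50, 52, 56, 57, 63, 64, 73, 80}
insert 72 → {39, 41, 43, 44, 50, 52, 56, 57, 63, 64, 72, 73, 80}
insert 59 → {39, 41, 43, 44, 50, 52, 56, 57, 59, 63, 64, 72, 73, 80}
advance → 39; now {41, 43, 44, 50, 52, 56, 57, 59, 63, 64, 72, 73, 80}
advance → 41; now {43, 44, 50, 52, 56, 57, 59, 63, 64, 72, 73, 80}
insert 76 → {43, 44, 50, 52, 56, 57, 59, 63, 64, 72, 73, 76, 80}
advance → 43; now {44, 50, 52, 56, 57, 59, 63, 64, 72, 73, 76, 80}
advance → 44; now {50, 52, 56, 57, 59, 63, 64, 72, 73, 76, 80}
advance → 50; now {52, 56, 57, 59, 63, 64, 72, 73, 76, 80}
advance → 52; now {56, 57, 59, 63, 64, 72, 73, 76, 80}
insert 67 → {56, 57, 59, 63, 64, 67, 72, 73, 76, 80}
advance → 56; now {57, 59, 63, 64, 67, 72, 73, 76, 80}
insert 74 → {57, 59, 63, 64, 67, 72, 73, 74, 76, 80}
insert 42 → {42, 57, 59, 63, 64, 67, 72, 73, 74, 76, 80}
insert 48 → {42, 48, 57, 59, 63, 64, 67, 72, 73, 74, 76, 80}
advance → 42; now {48, 57, 59, 63, 64, 67, 72, 73, 74, 76, 80}
advance → 48; now {57, 59, 63, 64, 67, 72, 73, 74, 76, 80}
insert 78 → {57, 59, 63, 64, 67, 72, 73, 74, 76, 78, 80}
advance → 57; now {59, 63, 64, 67, 72, 73, 74, 76, 78, 80}
insert 45 → {45, 59, 63, 64, 67, 72, 73, 74, 76, 78, 80}
insert 37 → {37, 45, 59, 63, 64, 67, 72, 73, 74, 76, 78, 80}
insert 40 → {37, 40, 45, 59, 63, 64, 67, 72, 73, 74, 76, 78, 80}
advance → 37; now {40, 45, 59, 63, 64, 67, 72, 73, 74, 76, 78, 80}
advance → 40; now {45, 59, 63, 64, 67, 72, 73, 74, 76, 78, 80}

priority queue: [39, 41, 43, 44, 50, 52, 56, 42, 48, 57, 37, 40]; FIFO queue: [73, 57, 63, 80, 41, 56, 43, 64, 39, 44, 52, 50]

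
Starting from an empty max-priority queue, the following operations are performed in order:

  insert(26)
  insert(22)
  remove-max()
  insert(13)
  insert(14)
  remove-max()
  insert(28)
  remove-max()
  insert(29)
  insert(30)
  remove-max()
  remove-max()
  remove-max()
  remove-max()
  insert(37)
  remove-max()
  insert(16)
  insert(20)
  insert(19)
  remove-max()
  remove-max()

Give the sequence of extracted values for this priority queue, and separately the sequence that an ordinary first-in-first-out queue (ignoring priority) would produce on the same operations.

insert 26 → {26}
insert 22 → {26, 22}
remove-max → 26; now {22}
insert 13 → {22, 13}
insert 14 → {22, 14, 13}
remove-max → 22; now {14, 13}
insert 28 → {28, 14, 13}
remove-max → 28; now {14, 13}
insert 29 → {29, 14, 13}
insert 30 → {30, 29, 14, 13}
remove-max → 30; now {29, 14, 13}
remove-max → 29; now {14, 13}
remove-max → 14; now {13}
remove-max → 13; now {}
insert 37 → {37}
remove-max → 37; now {}
insert 16 → {16}
insert 20 → {20, 16}
insert 19 → {20, 19, 16}
remove-max → 20; now {19, 16}
remove-max → 19; now {16}

priority queue: [26, 22, 28, 30, 29, 14, 13, 37, 20, 19]; FIFO queue: 26 → 22 → 13 → 14 → 28 → 29 → 30 → 37 → 16 → 20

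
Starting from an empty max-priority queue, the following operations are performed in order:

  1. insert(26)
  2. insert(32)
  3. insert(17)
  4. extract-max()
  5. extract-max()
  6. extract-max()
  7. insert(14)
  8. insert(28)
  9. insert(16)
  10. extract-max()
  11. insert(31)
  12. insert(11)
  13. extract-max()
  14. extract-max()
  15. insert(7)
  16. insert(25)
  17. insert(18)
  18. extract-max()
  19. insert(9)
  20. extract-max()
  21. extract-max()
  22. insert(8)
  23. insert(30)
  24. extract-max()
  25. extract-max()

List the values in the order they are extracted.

insert 26 → {26}
insert 32 → {32, 26}
insert 17 → {32, 26, 17}
extract-max → 32; now {26, 17}
extract-max → 26; now {17}
extract-max → 17; now {}
insert 14 → {14}
insert 28 → {28, 14}
insert 16 → {28, 16, 14}
extract-max → 28; now {16, 14}
insert 31 → {31, 16, 14}
insert 11 → {31, 16, 14, 11}
extract-max → 31; now {16, 14, 11}
extract-max → 16; now {14, 11}
insert 7 → {14, 11, 7}
insert 25 → {25, 14, 11, 7}
insert 18 → {25, 18, 14, 11, 7}
extract-max → 25; now {18, 14, 11, 7}
insert 9 → {18, 14, 11, 9, 7}
extract-max → 18; now {14, 11, 9, 7}
extract-max → 14; now {11, 9, 7}
insert 8 → {11, 9, 8, 7}
insert 30 → {30, 11, 9, 8, 7}
extract-max → 30; now {11, 9, 8, 7}
extract-max → 11; now {9, 8, 7}

32, 26, 17, 28, 31, 16, 25, 18, 14, 30, 11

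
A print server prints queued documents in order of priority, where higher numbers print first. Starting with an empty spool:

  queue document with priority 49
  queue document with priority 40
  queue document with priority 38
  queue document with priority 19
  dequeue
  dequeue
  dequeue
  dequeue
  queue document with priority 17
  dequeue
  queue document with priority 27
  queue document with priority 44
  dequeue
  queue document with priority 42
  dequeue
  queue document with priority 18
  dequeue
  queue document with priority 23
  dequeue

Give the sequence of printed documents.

insert 49 → {49}
insert 40 → {49, 40}
insert 38 → {49, 40, 38}
insert 19 → {49, 40, 38, 19}
dequeue → 49; now {40, 38, 19}
dequeue → 40; now {38, 19}
dequeue → 38; now {19}
dequeue → 19; now {}
insert 17 → {17}
dequeue → 17; now {}
insert 27 → {27}
insert 44 → {44, 27}
dequeue → 44; now {27}
insert 42 → {42, 27}
dequeue → 42; now {27}
insert 18 → {27, 18}
dequeue → 27; now {18}
insert 23 → {23, 18}
dequeue → 23; now {18}

[49, 40, 38, 19, 17, 44, 42, 27, 23]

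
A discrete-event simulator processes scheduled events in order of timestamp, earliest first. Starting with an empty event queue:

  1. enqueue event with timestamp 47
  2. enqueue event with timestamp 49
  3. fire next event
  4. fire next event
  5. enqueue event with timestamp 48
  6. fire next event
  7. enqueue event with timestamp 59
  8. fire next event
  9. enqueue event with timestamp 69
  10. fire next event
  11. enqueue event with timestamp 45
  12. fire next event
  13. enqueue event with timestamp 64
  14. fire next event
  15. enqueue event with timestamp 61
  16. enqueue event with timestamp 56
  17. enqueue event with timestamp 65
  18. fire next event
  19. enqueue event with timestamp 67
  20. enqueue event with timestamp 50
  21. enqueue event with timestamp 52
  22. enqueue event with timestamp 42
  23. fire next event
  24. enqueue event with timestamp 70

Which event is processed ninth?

42

insert 47 → {47}
insert 49 → {47, 49}
fire next event → 47; now {49}
fire next event → 49; now {}
insert 48 → {48}
fire next event → 48; now {}
insert 59 → {59}
fire next event → 59; now {}
insert 69 → {69}
fire next event → 69; now {}
insert 45 → {45}
fire next event → 45; now {}
insert 64 → {64}
fire next event → 64; now {}
insert 61 → {61}
insert 56 → {56, 61}
insert 65 → {56, 61, 65}
fire next event → 56; now {61, 65}
insert 67 → {61, 65, 67}
insert 50 → {50, 61, 65, 67}
insert 52 → {50, 52, 61, 65, 67}
insert 42 → {42, 50, 52, 61, 65, 67}
fire next event → 42; now {50, 52, 61, 65, 67}
insert 70 → {50, 52, 61, 65, 67, 70}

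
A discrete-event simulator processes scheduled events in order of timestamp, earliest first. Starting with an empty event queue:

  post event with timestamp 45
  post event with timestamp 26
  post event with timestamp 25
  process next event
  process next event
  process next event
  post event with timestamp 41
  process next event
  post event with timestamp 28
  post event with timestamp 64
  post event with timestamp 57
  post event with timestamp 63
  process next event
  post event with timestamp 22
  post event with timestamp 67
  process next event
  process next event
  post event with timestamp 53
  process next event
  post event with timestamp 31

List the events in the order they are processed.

25 → 26 → 45 → 41 → 28 → 22 → 57 → 53

insert 45 → {45}
insert 26 → {26, 45}
insert 25 → {25, 26, 45}
process next event → 25; now {26, 45}
process next event → 26; now {45}
process next event → 45; now {}
insert 41 → {41}
process next event → 41; now {}
insert 28 → {28}
insert 64 → {28, 64}
insert 57 → {28, 57, 64}
insert 63 → {28, 57, 63, 64}
process next event → 28; now {57, 63, 64}
insert 22 → {22, 57, 63, 64}
insert 67 → {22, 57, 63, 64, 67}
process next event → 22; now {57, 63, 64, 67}
process next event → 57; now {63, 64, 67}
insert 53 → {53, 63, 64, 67}
process next event → 53; now {63, 64, 67}
insert 31 → {31, 63, 64, 67}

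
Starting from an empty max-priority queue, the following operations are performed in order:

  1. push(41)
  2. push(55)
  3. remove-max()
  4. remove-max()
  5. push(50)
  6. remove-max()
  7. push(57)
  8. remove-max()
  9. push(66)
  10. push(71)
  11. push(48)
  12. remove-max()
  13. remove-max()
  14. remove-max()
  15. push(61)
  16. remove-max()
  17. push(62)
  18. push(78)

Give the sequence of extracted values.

insert 41 → {41}
insert 55 → {55, 41}
remove-max → 55; now {41}
remove-max → 41; now {}
insert 50 → {50}
remove-max → 50; now {}
insert 57 → {57}
remove-max → 57; now {}
insert 66 → {66}
insert 71 → {71, 66}
insert 48 → {71, 66, 48}
remove-max → 71; now {66, 48}
remove-max → 66; now {48}
remove-max → 48; now {}
insert 61 → {61}
remove-max → 61; now {}
insert 62 → {62}
insert 78 → {78, 62}

55 → 41 → 50 → 57 → 71 → 66 → 48 → 61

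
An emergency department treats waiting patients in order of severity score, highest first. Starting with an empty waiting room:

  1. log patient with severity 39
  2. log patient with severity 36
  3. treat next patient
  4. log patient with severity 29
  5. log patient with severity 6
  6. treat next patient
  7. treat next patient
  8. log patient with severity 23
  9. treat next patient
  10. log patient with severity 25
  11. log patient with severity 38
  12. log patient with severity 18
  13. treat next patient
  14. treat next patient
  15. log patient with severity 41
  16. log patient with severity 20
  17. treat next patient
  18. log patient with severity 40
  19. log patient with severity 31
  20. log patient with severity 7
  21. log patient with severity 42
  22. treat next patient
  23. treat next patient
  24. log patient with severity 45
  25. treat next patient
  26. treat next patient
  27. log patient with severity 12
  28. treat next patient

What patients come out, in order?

[39, 36, 29, 23, 38, 25, 41, 42, 40, 45, 31, 20]

insert 39 → {39}
insert 36 → {39, 36}
treat next patient → 39; now {36}
insert 29 → {36, 29}
insert 6 → {36, 29, 6}
treat next patient → 36; now {29, 6}
treat next patient → 29; now {6}
insert 23 → {23, 6}
treat next patient → 23; now {6}
insert 25 → {25, 6}
insert 38 → {38, 25, 6}
insert 18 → {38, 25, 18, 6}
treat next patient → 38; now {25, 18, 6}
treat next patient → 25; now {18, 6}
insert 41 → {41, 18, 6}
insert 20 → {41, 20, 18, 6}
treat next patient → 41; now {20, 18, 6}
insert 40 → {40, 20, 18, 6}
insert 31 → {40, 31, 20, 18, 6}
insert 7 → {40, 31, 20, 18, 7, 6}
insert 42 → {42, 40, 31, 20, 18, 7, 6}
treat next patient → 42; now {40, 31, 20, 18, 7, 6}
treat next patient → 40; now {31, 20, 18, 7, 6}
insert 45 → {45, 31, 20, 18, 7, 6}
treat next patient → 45; now {31, 20, 18, 7, 6}
treat next patient → 31; now {20, 18, 7, 6}
insert 12 → {20, 18, 12, 7, 6}
treat next patient → 20; now {18, 12, 7, 6}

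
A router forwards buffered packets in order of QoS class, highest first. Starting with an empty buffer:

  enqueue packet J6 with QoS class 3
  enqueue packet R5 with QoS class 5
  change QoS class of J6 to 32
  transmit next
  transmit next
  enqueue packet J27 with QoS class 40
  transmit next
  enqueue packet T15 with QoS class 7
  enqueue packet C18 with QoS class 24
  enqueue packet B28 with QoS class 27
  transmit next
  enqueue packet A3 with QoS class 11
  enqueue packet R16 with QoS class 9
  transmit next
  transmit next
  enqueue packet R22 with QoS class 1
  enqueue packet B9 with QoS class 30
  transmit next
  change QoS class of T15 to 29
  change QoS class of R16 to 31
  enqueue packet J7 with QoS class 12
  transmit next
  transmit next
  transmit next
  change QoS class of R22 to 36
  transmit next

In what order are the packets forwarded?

J6 → R5 → J27 → B28 → C18 → A3 → B9 → R16 → T15 → J7 → R22

add J6 (QoS class 3) → {J6:3}
add R5 (QoS class 5) → {R5:5, J6:3}
update J6 to QoS class 32 → {J6:32, R5:5}
transmit next → J6; now {R5:5}
transmit next → R5; now {}
add J27 (QoS class 40) → {J27:40}
transmit next → J27; now {}
add T15 (QoS class 7) → {T15:7}
add C18 (QoS class 24) → {C18:24, T15:7}
add B28 (QoS class 27) → {B28:27, C18:24, T15:7}
transmit next → B28; now {C18:24, T15:7}
add A3 (QoS class 11) → {C18:24, A3:11, T15:7}
add R16 (QoS class 9) → {C18:24, A3:11, R16:9, T15:7}
transmit next → C18; now {A3:11, R16:9, T15:7}
transmit next → A3; now {R16:9, T15:7}
add R22 (QoS class 1) → {R16:9, T15:7, R22:1}
add B9 (QoS class 30) → {B9:30, R16:9, T15:7, R22:1}
transmit next → B9; now {R16:9, T15:7, R22:1}
update T15 to QoS class 29 → {T15:29, R16:9, R22:1}
update R16 to QoS class 31 → {R16:31, T15:29, R22:1}
add J7 (QoS class 12) → {R16:31, T15:29, J7:12, R22:1}
transmit next → R16; now {T15:29, J7:12, R22:1}
transmit next → T15; now {J7:12, R22:1}
transmit next → J7; now {R22:1}
update R22 to QoS class 36 → {R22:36}
transmit next → R22; now {}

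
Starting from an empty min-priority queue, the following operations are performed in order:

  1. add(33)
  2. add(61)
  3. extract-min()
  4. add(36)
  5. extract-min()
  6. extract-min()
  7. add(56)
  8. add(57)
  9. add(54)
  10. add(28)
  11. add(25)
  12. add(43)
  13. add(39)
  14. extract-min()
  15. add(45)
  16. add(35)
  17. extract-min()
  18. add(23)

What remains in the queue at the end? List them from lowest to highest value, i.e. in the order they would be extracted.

23 → 35 → 39 → 43 → 45 → 54 → 56 → 57

insert 33 → {33}
insert 61 → {33, 61}
extract-min → 33; now {61}
insert 36 → {36, 61}
extract-min → 36; now {61}
extract-min → 61; now {}
insert 56 → {56}
insert 57 → {56, 57}
insert 54 → {54, 56, 57}
insert 28 → {28, 54, 56, 57}
insert 25 → {25, 28, 54, 56, 57}
insert 43 → {25, 28, 43, 54, 56, 57}
insert 39 → {25, 28, 39, 43, 54, 56, 57}
extract-min → 25; now {28, 39, 43, 54, 56, 57}
insert 45 → {28, 39, 43, 45, 54, 56, 57}
insert 35 → {28, 35, 39, 43, 45, 54, 56, 57}
extract-min → 28; now {35, 39, 43, 45, 54, 56, 57}
insert 23 → {23, 35, 39, 43, 45, 54, 56, 57}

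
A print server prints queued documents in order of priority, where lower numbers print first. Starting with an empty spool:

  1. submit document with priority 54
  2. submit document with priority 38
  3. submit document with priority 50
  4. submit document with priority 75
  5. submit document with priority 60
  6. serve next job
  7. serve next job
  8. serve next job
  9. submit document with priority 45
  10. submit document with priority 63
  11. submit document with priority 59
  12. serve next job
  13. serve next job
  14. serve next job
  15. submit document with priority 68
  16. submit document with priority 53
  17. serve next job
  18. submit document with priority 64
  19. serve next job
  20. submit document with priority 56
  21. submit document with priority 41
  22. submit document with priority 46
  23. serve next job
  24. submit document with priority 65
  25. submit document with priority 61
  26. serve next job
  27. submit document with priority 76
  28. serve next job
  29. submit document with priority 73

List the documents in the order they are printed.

insert 54 → {54}
insert 38 → {38, 54}
insert 50 → {38, 50, 54}
insert 75 → {38, 50, 54, 75}
insert 60 → {38, 50, 54, 60, 75}
serve next job → 38; now {50, 54, 60, 75}
serve next job → 50; now {54, 60, 75}
serve next job → 54; now {60, 75}
insert 45 → {45, 60, 75}
insert 63 → {45, 60, 63, 75}
insert 59 → {45, 59, 60, 63, 75}
serve next job → 45; now {59, 60, 63, 75}
serve next job → 59; now {60, 63, 75}
serve next job → 60; now {63, 75}
insert 68 → {63, 68, 75}
insert 53 → {53, 63, 68, 75}
serve next job → 53; now {63, 68, 75}
insert 64 → {63, 64, 68, 75}
serve next job → 63; now {64, 68, 75}
insert 56 → {56, 64, 68, 75}
insert 41 → {41, 56, 64, 68, 75}
insert 46 → {41, 46, 56, 64, 68, 75}
serve next job → 41; now {46, 56, 64, 68, 75}
insert 65 → {46, 56, 64, 65, 68, 75}
insert 61 → {46, 56, 61, 64, 65, 68, 75}
serve next job → 46; now {56, 61, 64, 65, 68, 75}
insert 76 → {56, 61, 64, 65, 68, 75, 76}
serve next job → 56; now {61, 64, 65, 68, 75, 76}
insert 73 → {61, 64, 65, 68, 73, 75, 76}

38 → 50 → 54 → 45 → 59 → 60 → 53 → 63 → 41 → 46 → 56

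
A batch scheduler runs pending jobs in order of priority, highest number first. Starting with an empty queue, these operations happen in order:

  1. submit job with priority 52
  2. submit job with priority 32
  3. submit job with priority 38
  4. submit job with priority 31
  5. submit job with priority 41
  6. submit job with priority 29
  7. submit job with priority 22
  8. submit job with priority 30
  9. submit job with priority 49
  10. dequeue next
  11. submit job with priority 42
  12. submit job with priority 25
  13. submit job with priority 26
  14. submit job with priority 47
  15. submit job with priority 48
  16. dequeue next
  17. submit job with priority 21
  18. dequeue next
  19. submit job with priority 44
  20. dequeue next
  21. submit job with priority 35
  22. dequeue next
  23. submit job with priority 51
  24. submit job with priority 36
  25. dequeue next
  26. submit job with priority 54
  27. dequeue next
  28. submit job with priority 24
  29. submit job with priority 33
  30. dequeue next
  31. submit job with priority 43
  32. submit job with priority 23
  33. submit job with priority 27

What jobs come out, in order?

52 → 49 → 48 → 47 → 44 → 51 → 54 → 42

insert 52 → {52}
insert 32 → {52, 32}
insert 38 → {52, 38, 32}
insert 31 → {52, 38, 32, 31}
insert 41 → {52, 41, 38, 32, 31}
insert 29 → {52, 41, 38, 32, 31, 29}
insert 22 → {52, 41, 38, 32, 31, 29, 22}
insert 30 → {52, 41, 38, 32, 31, 30, 29, 22}
insert 49 → {52, 49, 41, 38, 32, 31, 30, 29, 22}
dequeue next → 52; now {49, 41, 38, 32, 31, 30, 29, 22}
insert 42 → {49, 42, 41, 38, 32, 31, 30, 29, 22}
insert 25 → {49, 42, 41, 38, 32, 31, 30, 29, 25, 22}
insert 26 → {49, 42, 41, 38, 32, 31, 30, 29, 26, 25, 22}
insert 47 → {49, 47, 42, 41, 38, 32, 31, 30, 29, 26, 25, 22}
insert 48 → {49, 48, 47, 42, 41, 38, 32, 31, 30, 29, 26, 25, 22}
dequeue next → 49; now {48, 47, 42, 41, 38, 32, 31, 30, 29, 26, 25, 22}
insert 21 → {48, 47, 42, 41, 38, 32, 31, 30, 29, 26, 25, 22, 21}
dequeue next → 48; now {47, 42, 41, 38, 32, 31, 30, 29, 26, 25, 22, 21}
insert 44 → {47, 44, 42, 41, 38, 32, 31, 30, 29, 26, 25, 22, 21}
dequeue next → 47; now {44, 42, 41, 38, 32, 31, 30, 29, 26, 25, 22, 21}
insert 35 → {44, 42, 41, 38, 35, 32, 31, 30, 29, 26, 25, 22, 21}
dequeue next → 44; now {42, 41, 38, 35, 32, 31, 30, 29, 26, 25, 22, 21}
insert 51 → {51, 42, 41, 38, 35, 32, 31, 30, 29, 26, 25, 22, 21}
insert 36 → {51, 42, 41, 38, 36, 35, 32, 31, 30, 29, 26, 25, 22, 21}
dequeue next → 51; now {42, 41, 38, 36, 35, 32, 31, 30, 29, 26, 25, 22, 21}
insert 54 → {54, 42, 41, 38, 36, 35, 32, 31, 30, 29, 26, 25, 22, 21}
dequeue next → 54; now {42, 41, 38, 36, 35, 32, 31, 30, 29, 26, 25, 22, 21}
insert 24 → {42, 41, 38, 36, 35, 32, 31, 30, 29, 26, 25, 24, 22, 21}
insert 33 → {42, 41, 38, 36, 35, 33, 32, 31, 30, 29, 26, 25, 24, 22, 21}
dequeue next → 42; now {41, 38, 36, 35, 33, 32, 31, 30, 29, 26, 25, 24, 22, 21}
insert 43 → {43, 41, 38, 36, 35, 33, 32, 31, 30, 29, 26, 25, 24, 22, 21}
insert 23 → {43, 41, 38, 36, 35, 33, 32, 31, 30, 29, 26, 25, 24, 23, 22, 21}
insert 27 → {43, 41, 38, 36, 35, 33, 32, 31, 30, 29, 27, 26, 25, 24, 23, 22, 21}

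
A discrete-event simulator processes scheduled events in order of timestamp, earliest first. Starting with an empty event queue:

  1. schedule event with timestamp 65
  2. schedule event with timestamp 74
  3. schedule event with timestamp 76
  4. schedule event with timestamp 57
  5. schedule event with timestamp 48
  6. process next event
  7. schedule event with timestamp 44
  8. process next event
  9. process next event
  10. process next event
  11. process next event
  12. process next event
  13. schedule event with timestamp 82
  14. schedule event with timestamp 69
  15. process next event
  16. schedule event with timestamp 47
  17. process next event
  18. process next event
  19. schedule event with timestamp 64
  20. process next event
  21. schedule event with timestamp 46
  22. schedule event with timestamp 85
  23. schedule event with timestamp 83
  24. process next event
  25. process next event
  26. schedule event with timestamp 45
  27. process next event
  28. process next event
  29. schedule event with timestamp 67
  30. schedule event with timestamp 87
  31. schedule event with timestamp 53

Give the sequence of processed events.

[48, 44, 57, 65, 74, 76, 69, 47, 82, 64, 46, 83, 45, 85]

insert 65 → {65}
insert 74 → {65, 74}
insert 76 → {65, 74, 76}
insert 57 → {57, 65, 74, 76}
insert 48 → {48, 57, 65, 74, 76}
process next event → 48; now {57, 65, 74, 76}
insert 44 → {44, 57, 65, 74, 76}
process next event → 44; now {57, 65, 74, 76}
process next event → 57; now {65, 74, 76}
process next event → 65; now {74, 76}
process next event → 74; now {76}
process next event → 76; now {}
insert 82 → {82}
insert 69 → {69, 82}
process next event → 69; now {82}
insert 47 → {47, 82}
process next event → 47; now {82}
process next event → 82; now {}
insert 64 → {64}
process next event → 64; now {}
insert 46 → {46}
insert 85 → {46, 85}
insert 83 → {46, 83, 85}
process next event → 46; now {83, 85}
process next event → 83; now {85}
insert 45 → {45, 85}
process next event → 45; now {85}
process next event → 85; now {}
insert 67 → {67}
insert 87 → {67, 87}
insert 53 → {53, 67, 87}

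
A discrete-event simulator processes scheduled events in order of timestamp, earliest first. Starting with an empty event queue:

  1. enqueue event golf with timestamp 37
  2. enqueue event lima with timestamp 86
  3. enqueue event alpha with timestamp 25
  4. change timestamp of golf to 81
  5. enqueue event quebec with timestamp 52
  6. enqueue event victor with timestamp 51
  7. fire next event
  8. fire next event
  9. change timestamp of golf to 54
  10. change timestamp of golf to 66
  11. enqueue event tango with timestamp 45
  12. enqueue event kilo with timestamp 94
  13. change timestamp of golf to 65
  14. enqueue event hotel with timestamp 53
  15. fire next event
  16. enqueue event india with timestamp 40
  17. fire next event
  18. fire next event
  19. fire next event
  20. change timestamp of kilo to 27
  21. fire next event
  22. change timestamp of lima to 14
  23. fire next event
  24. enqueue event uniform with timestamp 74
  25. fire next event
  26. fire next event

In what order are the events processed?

alpha → victor → tango → india → quebec → hotel → kilo → lima → golf → uniform

add golf (timestamp 37) → {golf:37}
add lima (timestamp 86) → {golf:37, lima:86}
add alpha (timestamp 25) → {alpha:25, golf:37, lima:86}
update golf to timestamp 81 → {alpha:25, golf:81, lima:86}
add quebec (timestamp 52) → {alpha:25, quebec:52, golf:81, lima:86}
add victor (timestamp 51) → {alpha:25, victor:51, quebec:52, golf:81, lima:86}
fire next event → alpha; now {victor:51, quebec:52, golf:81, lima:86}
fire next event → victor; now {quebec:52, golf:81, lima:86}
update golf to timestamp 54 → {quebec:52, golf:54, lima:86}
update golf to timestamp 66 → {quebec:52, golf:66, lima:86}
add tango (timestamp 45) → {tango:45, quebec:52, golf:66, lima:86}
add kilo (timestamp 94) → {tango:45, quebec:52, golf:66, lima:86, kilo:94}
update golf to timestamp 65 → {tango:45, quebec:52, golf:65, lima:86, kilo:94}
add hotel (timestamp 53) → {tango:45, quebec:52, hotel:53, golf:65, lima:86, kilo:94}
fire next event → tango; now {quebec:52, hotel:53, golf:65, lima:86, kilo:94}
add india (timestamp 40) → {india:40, quebec:52, hotel:53, golf:65, lima:86, kilo:94}
fire next event → india; now {quebec:52, hotel:53, golf:65, lima:86, kilo:94}
fire next event → quebec; now {hotel:53, golf:65, lima:86, kilo:94}
fire next event → hotel; now {golf:65, lima:86, kilo:94}
update kilo to timestamp 27 → {kilo:27, golf:65, lima:86}
fire next event → kilo; now {golf:65, lima:86}
update lima to timestamp 14 → {lima:14, golf:65}
fire next event → lima; now {golf:65}
add uniform (timestamp 74) → {golf:65, uniform:74}
fire next event → golf; now {uniform:74}
fire next event → uniform; now {}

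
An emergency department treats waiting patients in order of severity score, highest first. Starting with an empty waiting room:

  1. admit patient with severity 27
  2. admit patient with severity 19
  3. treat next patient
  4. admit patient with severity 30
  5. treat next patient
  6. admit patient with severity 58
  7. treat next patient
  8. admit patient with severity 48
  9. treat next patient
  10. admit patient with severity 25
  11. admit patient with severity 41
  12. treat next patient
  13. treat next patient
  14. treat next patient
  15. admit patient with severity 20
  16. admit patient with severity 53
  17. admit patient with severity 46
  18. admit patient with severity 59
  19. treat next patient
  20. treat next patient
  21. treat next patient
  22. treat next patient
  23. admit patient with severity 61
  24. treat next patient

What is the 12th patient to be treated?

61

insert 27 → {27}
insert 19 → {27, 19}
treat next patient → 27; now {19}
insert 30 → {30, 19}
treat next patient → 30; now {19}
insert 58 → {58, 19}
treat next patient → 58; now {19}
insert 48 → {48, 19}
treat next patient → 48; now {19}
insert 25 → {25, 19}
insert 41 → {41, 25, 19}
treat next patient → 41; now {25, 19}
treat next patient → 25; now {19}
treat next patient → 19; now {}
insert 20 → {20}
insert 53 → {53, 20}
insert 46 → {53, 46, 20}
insert 59 → {59, 53, 46, 20}
treat next patient → 59; now {53, 46, 20}
treat next patient → 53; now {46, 20}
treat next patient → 46; now {20}
treat next patient → 20; now {}
insert 61 → {61}
treat next patient → 61; now {}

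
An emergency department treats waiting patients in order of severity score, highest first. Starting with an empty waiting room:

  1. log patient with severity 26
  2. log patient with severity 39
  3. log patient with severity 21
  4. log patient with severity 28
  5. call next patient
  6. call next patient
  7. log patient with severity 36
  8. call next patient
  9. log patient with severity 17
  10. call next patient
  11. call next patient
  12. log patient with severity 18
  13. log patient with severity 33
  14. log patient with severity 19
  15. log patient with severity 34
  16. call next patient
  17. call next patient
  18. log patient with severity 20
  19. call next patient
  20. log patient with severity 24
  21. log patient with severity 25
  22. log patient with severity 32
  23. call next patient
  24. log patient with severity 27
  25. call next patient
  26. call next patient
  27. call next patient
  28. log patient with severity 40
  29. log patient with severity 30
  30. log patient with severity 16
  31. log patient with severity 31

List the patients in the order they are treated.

insert 26 → {26}
insert 39 → {39, 26}
insert 21 → {39, 26, 21}
insert 28 → {39, 28, 26, 21}
call next patient → 39; now {28, 26, 21}
call next patient → 28; now {26, 21}
insert 36 → {36, 26, 21}
call next patient → 36; now {26, 21}
insert 17 → {26, 21, 17}
call next patient → 26; now {21, 17}
call next patient → 21; now {17}
insert 18 → {18, 17}
insert 33 → {33, 18, 17}
insert 19 → {33, 19, 18, 17}
insert 34 → {34, 33, 19, 18, 17}
call next patient → 34; now {33, 19, 18, 17}
call next patient → 33; now {19, 18, 17}
insert 20 → {20, 19, 18, 17}
call next patient → 20; now {19, 18, 17}
insert 24 → {24, 19, 18, 17}
insert 25 → {25, 24, 19, 18, 17}
insert 32 → {32, 25, 24, 19, 18, 17}
call next patient → 32; now {25, 24, 19, 18, 17}
insert 27 → {27, 25, 24, 19, 18, 17}
call next patient → 27; now {25, 24, 19, 18, 17}
call next patient → 25; now {24, 19, 18, 17}
call next patient → 24; now {19, 18, 17}
insert 40 → {40, 19, 18, 17}
insert 30 → {40, 30, 19, 18, 17}
insert 16 → {40, 30, 19, 18, 17, 16}
insert 31 → {40, 31, 30, 19, 18, 17, 16}

39, 28, 36, 26, 21, 34, 33, 20, 32, 27, 25, 24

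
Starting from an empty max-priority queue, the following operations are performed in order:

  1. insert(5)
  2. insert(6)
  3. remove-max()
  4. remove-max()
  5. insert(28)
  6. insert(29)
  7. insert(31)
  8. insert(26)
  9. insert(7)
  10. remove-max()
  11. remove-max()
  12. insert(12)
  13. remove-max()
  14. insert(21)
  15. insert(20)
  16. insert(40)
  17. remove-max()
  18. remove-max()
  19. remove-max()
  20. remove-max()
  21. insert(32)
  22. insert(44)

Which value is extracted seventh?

insert 5 → {5}
insert 6 → {6, 5}
remove-max → 6; now {5}
remove-max → 5; now {}
insert 28 → {28}
insert 29 → {29, 28}
insert 31 → {31, 29, 28}
insert 26 → {31, 29, 28, 26}
insert 7 → {31, 29, 28, 26, 7}
remove-max → 31; now {29, 28, 26, 7}
remove-max → 29; now {28, 26, 7}
insert 12 → {28, 26, 12, 7}
remove-max → 28; now {26, 12, 7}
insert 21 → {26, 21, 12, 7}
insert 20 → {26, 21, 20, 12, 7}
insert 40 → {40, 26, 21, 20, 12, 7}
remove-max → 40; now {26, 21, 20, 12, 7}
remove-max → 26; now {21, 20, 12, 7}
remove-max → 21; now {20, 12, 7}
remove-max → 20; now {12, 7}
insert 32 → {32, 12, 7}
insert 44 → {44, 32, 12, 7}

26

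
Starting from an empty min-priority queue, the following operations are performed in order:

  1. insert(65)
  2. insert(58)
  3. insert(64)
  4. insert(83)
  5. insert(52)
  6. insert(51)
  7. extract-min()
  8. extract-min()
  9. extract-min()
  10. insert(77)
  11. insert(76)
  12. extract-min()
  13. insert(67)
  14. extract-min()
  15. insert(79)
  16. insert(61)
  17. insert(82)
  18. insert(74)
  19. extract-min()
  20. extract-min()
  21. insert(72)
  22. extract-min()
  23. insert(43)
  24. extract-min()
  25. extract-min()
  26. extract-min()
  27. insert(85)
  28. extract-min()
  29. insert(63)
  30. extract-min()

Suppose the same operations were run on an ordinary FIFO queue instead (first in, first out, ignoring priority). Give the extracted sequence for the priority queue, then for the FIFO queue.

insert 65 → {65}
insert 58 → {58, 65}
insert 64 → {58, 64, 65}
insert 83 → {58, 64, 65, 83}
insert 52 → {52, 58, 64, 65, 83}
insert 51 → {51, 52, 58, 64, 65, 83}
extract-min → 51; now {52, 58, 64, 65, 83}
extract-min → 52; now {58, 64, 65, 83}
extract-min → 58; now {64, 65, 83}
insert 77 → {64, 65, 77, 83}
insert 76 → {64, 65, 76, 77, 83}
extract-min → 64; now {65, 76, 77, 83}
insert 67 → {65, 67, 76, 77, 83}
extract-min → 65; now {67, 76, 77, 83}
insert 79 → {67, 76, 77, 79, 83}
insert 61 → {61, 67, 76, 77, 79, 83}
insert 82 → {61, 67, 76, 77, 79, 82, 83}
insert 74 → {61, 67, 74, 76, 77, 79, 82, 83}
extract-min → 61; now {67, 74, 76, 77, 79, 82, 83}
extract-min → 67; now {74, 76, 77, 79, 82, 83}
insert 72 → {72, 74, 76, 77, 79, 82, 83}
extract-min → 72; now {74, 76, 77, 79, 82, 83}
insert 43 → {43, 74, 76, 77, 79, 82, 83}
extract-min → 43; now {74, 76, 77, 79, 82, 83}
extract-min → 74; now {76, 77, 79, 82, 83}
extract-min → 76; now {77, 79, 82, 83}
insert 85 → {77, 79, 82, 83, 85}
extract-min → 77; now {79, 82, 83, 85}
insert 63 → {63, 79, 82, 83, 85}
extract-min → 63; now {79, 82, 83, 85}

priority queue: 51 → 52 → 58 → 64 → 65 → 61 → 67 → 72 → 43 → 74 → 76 → 77 → 63; FIFO queue: [65, 58, 64, 83, 52, 51, 77, 76, 67, 79, 61, 82, 74]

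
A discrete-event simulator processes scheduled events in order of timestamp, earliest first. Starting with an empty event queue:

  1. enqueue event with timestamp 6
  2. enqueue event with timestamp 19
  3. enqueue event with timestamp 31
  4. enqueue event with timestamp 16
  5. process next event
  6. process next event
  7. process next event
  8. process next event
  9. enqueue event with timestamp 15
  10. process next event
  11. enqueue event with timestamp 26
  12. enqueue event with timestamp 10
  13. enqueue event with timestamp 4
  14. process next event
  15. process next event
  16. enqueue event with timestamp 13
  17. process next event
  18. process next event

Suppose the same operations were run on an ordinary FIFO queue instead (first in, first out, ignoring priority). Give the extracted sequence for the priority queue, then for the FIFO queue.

insert 6 → {6}
insert 19 → {6, 19}
insert 31 → {6, 19, 31}
insert 16 → {6, 16, 19, 31}
process next event → 6; now {16, 19, 31}
process next event → 16; now {19, 31}
process next event → 19; now {31}
process next event → 31; now {}
insert 15 → {15}
process next event → 15; now {}
insert 26 → {26}
insert 10 → {10, 26}
insert 4 → {4, 10, 26}
process next event → 4; now {10, 26}
process next event → 10; now {26}
insert 13 → {13, 26}
process next event → 13; now {26}
process next event → 26; now {}

priority queue: [6, 16, 19, 31, 15, 4, 10, 13, 26]; FIFO queue: 6, 19, 31, 16, 15, 26, 10, 4, 13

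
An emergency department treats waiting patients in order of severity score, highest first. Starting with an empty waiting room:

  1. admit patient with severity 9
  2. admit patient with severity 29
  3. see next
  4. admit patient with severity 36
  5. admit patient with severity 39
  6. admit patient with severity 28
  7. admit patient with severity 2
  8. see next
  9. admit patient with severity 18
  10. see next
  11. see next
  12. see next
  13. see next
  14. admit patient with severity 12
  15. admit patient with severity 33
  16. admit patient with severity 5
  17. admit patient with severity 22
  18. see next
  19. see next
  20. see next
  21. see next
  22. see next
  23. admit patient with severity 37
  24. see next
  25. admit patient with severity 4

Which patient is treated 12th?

37

insert 9 → {9}
insert 29 → {29, 9}
see next → 29; now {9}
insert 36 → {36, 9}
insert 39 → {39, 36, 9}
insert 28 → {39, 36, 28, 9}
insert 2 → {39, 36, 28, 9, 2}
see next → 39; now {36, 28, 9, 2}
insert 18 → {36, 28, 18, 9, 2}
see next → 36; now {28, 18, 9, 2}
see next → 28; now {18, 9, 2}
see next → 18; now {9, 2}
see next → 9; now {2}
insert 12 → {12, 2}
insert 33 → {33, 12, 2}
insert 5 → {33, 12, 5, 2}
insert 22 → {33, 22, 12, 5, 2}
see next → 33; now {22, 12, 5, 2}
see next → 22; now {12, 5, 2}
see next → 12; now {5, 2}
see next → 5; now {2}
see next → 2; now {}
insert 37 → {37}
see next → 37; now {}
insert 4 → {4}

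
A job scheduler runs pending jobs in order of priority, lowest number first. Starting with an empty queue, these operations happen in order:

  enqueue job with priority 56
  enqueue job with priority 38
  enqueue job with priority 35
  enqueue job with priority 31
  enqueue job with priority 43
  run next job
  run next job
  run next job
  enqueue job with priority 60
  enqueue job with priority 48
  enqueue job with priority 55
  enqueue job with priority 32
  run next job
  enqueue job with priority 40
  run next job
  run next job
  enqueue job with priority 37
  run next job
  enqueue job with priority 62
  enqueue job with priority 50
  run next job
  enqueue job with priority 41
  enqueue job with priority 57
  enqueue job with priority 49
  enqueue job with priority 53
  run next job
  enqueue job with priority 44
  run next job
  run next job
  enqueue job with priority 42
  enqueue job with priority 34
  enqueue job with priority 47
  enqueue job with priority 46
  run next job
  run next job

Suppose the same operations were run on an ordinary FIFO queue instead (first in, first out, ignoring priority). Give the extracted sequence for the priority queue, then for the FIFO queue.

priority queue: 31 → 35 → 38 → 32 → 40 → 43 → 37 → 48 → 41 → 44 → 49 → 34 → 42; FIFO queue: [56, 38, 35, 31, 43, 60, 48, 55, 32, 40, 37, 62, 50]

insert 56 → {56}
insert 38 → {38, 56}
insert 35 → {35, 38, 56}
insert 31 → {31, 35, 38, 56}
insert 43 → {31, 35, 38, 43, 56}
run next job → 31; now {35, 38, 43, 56}
run next job → 35; now {38, 43, 56}
run next job → 38; now {43, 56}
insert 60 → {43, 56, 60}
insert 48 → {43, 48, 56, 60}
insert 55 → {43, 48, 55, 56, 60}
insert 32 → {32, 43, 48, 55, 56, 60}
run next job → 32; now {43, 48, 55, 56, 60}
insert 40 → {40, 43, 48, 55, 56, 60}
run next job → 40; now {43, 48, 55, 56, 60}
run next job → 43; now {48, 55, 56, 60}
insert 37 → {37, 48, 55, 56, 60}
run next job → 37; now {48, 55, 56, 60}
insert 62 → {48, 55, 56, 60, 62}
insert 50 → {48, 50, 55, 56, 60, 62}
run next job → 48; now {50, 55, 56, 60, 62}
insert 41 → {41, 50, 55, 56, 60, 62}
insert 57 → {41, 50, 55, 56, 57, 60, 62}
insert 49 → {41, 49, 50, 55, 56, 57, 60, 62}
insert 53 → {41, 49, 50, 53, 55, 56, 57, 60, 62}
run next job → 41; now {49, 50, 53, 55, 56, 57, 60, 62}
insert 44 → {44, 49, 50, 53, 55, 56, 57, 60, 62}
run next job → 44; now {49, 50, 53, 55, 56, 57, 60, 62}
run next job → 49; now {50, 53, 55, 56, 57, 60, 62}
insert 42 → {42, 50, 53, 55, 56, 57, 60, 62}
insert 34 → {34, 42, 50, 53, 55, 56, 57, 60, 62}
insert 47 → {34, 42, 47, 50, 53, 55, 56, 57, 60, 62}
insert 46 → {34, 42, 46, 47, 50, 53, 55, 56, 57, 60, 62}
run next job → 34; now {42, 46, 47, 50, 53, 55, 56, 57, 60, 62}
run next job → 42; now {46, 47, 50, 53, 55, 56, 57, 60, 62}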